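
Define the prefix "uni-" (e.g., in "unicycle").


Prefix: uni-
As in: unicycle -> uni- + cycle
Meaning = one


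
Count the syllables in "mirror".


Word: "mirror"
Syllable breakdown: mir / ror
Counting: 2 parts
= 2 syllables


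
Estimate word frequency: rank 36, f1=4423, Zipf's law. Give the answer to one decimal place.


Zipf's law: f(r) = f(1) / r
f(1) = 4423
f(36) = 4423 / 36
= 122.9 occurrences


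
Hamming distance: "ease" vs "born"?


Comparing character by character (same length = 4):
  Pos 0: 'e' vs 'b' !=
  Pos 1: 'a' vs 'o' !=
  Pos 2: 's' vs 'r' !=
  Pos 3: 'e' vs 'n' !=
Hamming distance = 4


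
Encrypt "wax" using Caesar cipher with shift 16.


Word: "wax"
Shift: 16
Each letter → (letter + shift) mod 26:
  'w' (22) + 16 = 12 → 'm'
  'a' (0) + 16 = 16 → 'q'
  'x' (23) + 16 = 13 → 'n'
Result = "mqn"


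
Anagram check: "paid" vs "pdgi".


Word 1: "paid" → sorted: adip
Word 2: "pdgi" → sorted: dgip
Same letters? adip != dgip
Anagram = No


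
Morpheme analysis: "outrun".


Word: "outrun"
Morphemes: out- + run
Each morpheme carries meaning
= 2 morphemes


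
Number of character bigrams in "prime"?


Word: "prime" (length 5)
Number of 2-grams = length - 2 + 1 = 5 - 2 + 1
= 4


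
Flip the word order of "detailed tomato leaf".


Original: "detailed tomato leaf"
Words (1..n): detailed | tomato | leaf
Reversed (n..1): leaf | tomato | detailed
Result = "leaf tomato detailed"


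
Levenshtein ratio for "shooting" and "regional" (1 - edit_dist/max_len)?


Word 1: "shooting" (length 8)
Word 2: "regional" (length 8)
One optimal edit sequence:
  1. substitute 's' -> 'r'  (+1)
  2. substitute 'h' -> 'e'  (+1)
  3. substitute 'o' -> 'g'  (+1)
  4. substitute 'o' -> 'i'  (+1)
  5. substitute 't' -> 'o'  (+1)
  6. substitute 'i' -> 'n'  (+1)
  7. substitute 'n' -> 'a'  (+1)
  8. substitute 'g' -> 'l'  (+1)
Edit distance = 8
Max length = max(8, 8) = 8
Similarity = 1 - 8/8
= 0.0000


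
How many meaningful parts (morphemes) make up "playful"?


Word: "playful"
Morphemes: play + -ful
Each morpheme carries meaning
= 2 morphemes


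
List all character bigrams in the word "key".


Word: "key" (length 3)
Number of bigrams = 3 - 2 + 1 = 2
  Position 0: "ke"
  Position 1: "ey"
Bigrams = "ke", "ey"


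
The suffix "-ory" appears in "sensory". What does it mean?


Suffix: -ory
Example: sensory (sense + -ory, with a spelling change)
Meaning = relating to / place for


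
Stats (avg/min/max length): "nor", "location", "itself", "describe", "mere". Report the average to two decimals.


Lengths: "nor"=3, "location"=8, "itself"=6, "describe"=8, "mere"=4
Sum = 29, Count = 5
Average = 29/5 = 5.80
= avg=5.80, min=3, max=8


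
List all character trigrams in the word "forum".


Word: "forum" (length 5)
Number of trigrams = 5 - 3 + 1 = 3
  Position 0: "for"
  Position 1: "oru"
  Position 2: "rum"
Trigrams = "for", "oru", "rum"


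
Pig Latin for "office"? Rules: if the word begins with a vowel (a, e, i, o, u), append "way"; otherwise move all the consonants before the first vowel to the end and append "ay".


Word: "office"
Starts with vowel → add 'way'
Pig Latin = "officeway"


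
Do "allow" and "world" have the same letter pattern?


Pattern of "allow": [0, 1, 1, 2, 3]
Pattern of "world": [0, 1, 2, 3, 4]
Patterns do not match
Same pattern = No


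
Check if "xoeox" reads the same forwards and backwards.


Word: "xoeox"
Reversed: "xoeox"
Forward == Backward? xoeox == xoeox
Palindrome = Yes


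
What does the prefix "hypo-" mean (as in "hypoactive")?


Prefix: hypo-
Example: hypoactive = hypo- + active
Meaning = under / below normal


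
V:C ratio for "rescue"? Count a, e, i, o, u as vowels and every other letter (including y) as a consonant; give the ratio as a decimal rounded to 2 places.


Word: "rescue"
Vowels (a,e,i,o,u): 3
Consonants: 3
Ratio = 3/3
= 1.00


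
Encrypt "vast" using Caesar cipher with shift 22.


Word: "vast"
Shift: 22
Each letter → (letter + shift) mod 26:
  'v' (21) + 22 = 17 → 'r'
  'a' (0) + 22 = 22 → 'w'
  's' (18) + 22 = 14 → 'o'
  't' (19) + 22 = 15 → 'p'
Result = "rwop"


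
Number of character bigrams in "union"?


Word: "union" (length 5)
Number of 2-grams = length - 2 + 1 = 5 - 2 + 1
= 4


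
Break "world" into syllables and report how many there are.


Word: "world"
Syllable breakdown: world
Counting: 1 part
= 1 syllable


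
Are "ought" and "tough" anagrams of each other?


Word 1: "ought" → sorted: ghotu
Word 2: "tough" → sorted: ghotu
Same letters? ghotu == ghotu
Anagram = Yes


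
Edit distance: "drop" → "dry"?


Word 1: "drop" (length 4)
Word 2: "dry" (length 3)
One optimal edit sequence (insert/delete/substitute each cost 1):
  1. keep 'd'
  2. keep 'r'
  3. delete 'o'  (+1)
  4. substitute 'p' -> 'y'  (+1)
Total edit operations: 2
Edit distance = 2


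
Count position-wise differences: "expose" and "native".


Comparing character by character (same length = 6):
  Pos 0: 'e' vs 'n' !=
  Pos 1: 'x' vs 'a' !=
  Pos 2: 'p' vs 't' !=
  Pos 3: 'o' vs 'i' !=
  Pos 4: 's' vs 'v' !=
  Pos 5: 'e' vs 'e' =
Hamming distance = 5


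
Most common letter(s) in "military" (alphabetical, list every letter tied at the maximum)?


Word: "military"
Letter counts:
  'a': 1
  'i': 2
  'l': 1
  'm': 1
  'r': 1
  't': 1
  'y': 1
Maximum count = 2
Most frequent = 'i' (2 times each)


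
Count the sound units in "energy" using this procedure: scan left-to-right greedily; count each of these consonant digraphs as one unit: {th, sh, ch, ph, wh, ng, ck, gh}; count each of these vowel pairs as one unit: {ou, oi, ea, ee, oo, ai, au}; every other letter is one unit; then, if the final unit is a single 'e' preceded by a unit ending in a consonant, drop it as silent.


Word: "energy" (6 letters)
Left-to-right scan:
  [1] 'e' (letter)
  [2] 'n' (letter)
  [3] 'e' (letter)
  [4] 'r' (letter)
  [5] 'g' (letter)
  [6] 'y' (letter)
Units from scan: 6
Sound units = 6 units


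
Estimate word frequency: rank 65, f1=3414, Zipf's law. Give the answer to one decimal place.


Zipf's law: f(r) = f(1) / r
f(1) = 3414
f(65) = 3414 / 65
= 52.5 occurrences


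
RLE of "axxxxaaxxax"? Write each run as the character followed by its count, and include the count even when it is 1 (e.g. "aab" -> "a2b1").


String: "axxxxaaxxax"
Scanning for consecutive runs:
  'a' x 1
  'x' x 4
  'a' x 2
  'x' x 2
  'a' x 1
  'x' x 1
RLE = "a1x4a2x2a1x1"


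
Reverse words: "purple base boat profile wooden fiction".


Original: "purple base boat profile wooden fiction"
Words (1..n): purple | base | boat | profile | wooden | fiction
Reversed (n..1): fiction | wooden | profile | boat | base | purple
Result = "fiction wooden profile boat base purple"


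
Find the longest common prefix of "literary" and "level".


Word 1: "literary"
Word 2: "level"
Comparing from start:
  Pos 0: 'l' == 'l'
  Pos 1: 'i' != 'e' (stop)
LCP = "l" (length 1)


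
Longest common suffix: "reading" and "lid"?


Word 1: "reading"
Word 2: "lid"
Comparing from end:
  Pos -1: 'g' != 'd' (stop)
LCS = "" (length 0)


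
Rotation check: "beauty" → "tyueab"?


Word: "beauty", Candidate: "tyueab"
Method: check if candidate is substring of word+word
"beautybeauty" contains "tyueab"? No
Is rotation = No


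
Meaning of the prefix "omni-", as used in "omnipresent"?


Prefix: omni-
Example: omnipresent (omni- + present)
Meaning = all


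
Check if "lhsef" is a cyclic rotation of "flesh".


Word: "flesh", Candidate: "lhsef"
Method: check if candidate is substring of word+word
"fleshflesh" contains "lhsef"? No
Is rotation = No


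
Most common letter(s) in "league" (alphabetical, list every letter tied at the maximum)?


Word: "league"
Letter counts:
  'a': 1
  'e': 2
  'g': 1
  'l': 1
  'u': 1
Maximum count = 2
Most frequent = 'e' (2 times each)


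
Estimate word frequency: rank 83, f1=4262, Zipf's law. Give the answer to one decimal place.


Zipf's law: f(r) = f(1) / r
f(1) = 4262
f(83) = 4262 / 83
= 51.3 occurrences


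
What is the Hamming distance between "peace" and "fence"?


Comparing character by character (same length = 5):
  Pos 0: 'p' vs 'f' !=
  Pos 1: 'e' vs 'e' =
  Pos 2: 'a' vs 'n' !=
  Pos 3: 'c' vs 'c' =
  Pos 4: 'e' vs 'e' =
Hamming distance = 2


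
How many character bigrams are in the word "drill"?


Word: "drill" (length 5)
Number of 2-grams = length - 2 + 1 = 5 - 2 + 1
= 4


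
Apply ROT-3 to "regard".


Word: "regard"
Shift: 3
Each letter → (letter + shift) mod 26:
  'r' (17) + 3 = 20 → 'u'
  'e' (4) + 3 = 7 → 'h'
  'g' (6) + 3 = 9 → 'j'
  'a' (0) + 3 = 3 → 'd'
  'r' (17) + 3 = 20 → 'u'
  'd' (3) + 3 = 6 → 'g'
Result = "uhjdug"


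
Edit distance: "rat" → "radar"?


Word 1: "rat" (length 3)
Word 2: "radar" (length 5)
One optimal edit sequence (insert/delete/substitute each cost 1):
  1. keep 'r'
  2. insert 'a'  (+1)
  3. insert 'd'  (+1)
  4. keep 'a'
  5. substitute 't' -> 'r'  (+1)
Total edit operations: 3
Edit distance = 3


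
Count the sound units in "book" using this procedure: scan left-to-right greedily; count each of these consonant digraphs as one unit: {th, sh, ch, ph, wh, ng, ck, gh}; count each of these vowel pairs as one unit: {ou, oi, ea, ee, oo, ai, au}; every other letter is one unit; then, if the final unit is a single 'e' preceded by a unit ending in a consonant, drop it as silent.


Word: "book" (4 letters)
Left-to-right scan:
  [1] 'b' (letter)
  [2] 'oo' (vowel-pair)
  [3] 'k' (letter)
Units from scan: 3
Sound units = 3 units


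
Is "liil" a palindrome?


Word: "liil"
Reversed: "liil"
Forward == Backward? liil == liil
Palindrome = Yes


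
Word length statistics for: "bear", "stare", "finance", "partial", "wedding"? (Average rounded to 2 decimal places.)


Lengths: "bear"=4, "stare"=5, "finance"=7, "partial"=7, "wedding"=7
Sum = 30, Count = 5
Average = 30/5 = 6.00
= avg=6.00, min=4, max=7


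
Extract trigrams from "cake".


Word: "cake" (length 4)
Number of trigrams = 4 - 3 + 1 = 2
  Position 0: "cak"
  Position 1: "ake"
Trigrams = "cak", "ake"


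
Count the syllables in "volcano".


Word: "volcano"
Syllable breakdown: vol-ca-no
Counting: 3 parts
= 3 syllables


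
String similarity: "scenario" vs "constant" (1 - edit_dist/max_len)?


Word 1: "scenario" (length 8)
Word 2: "constant" (length 8)
One optimal edit sequence:
  1. delete 's'  (+1)
  2. keep 'c'
  3. substitute 'e' -> 'o'  (+1)
  4. keep 'n'
  5. insert 's'  (+1)
  6. substitute 'a' -> 't'  (+1)
  7. substitute 'r' -> 'a'  (+1)
  8. substitute 'i' -> 'n'  (+1)
  9. substitute 'o' -> 't'  (+1)
Edit distance = 7
Max length = max(8, 8) = 8
Similarity = 1 - 7/8
= 0.1250


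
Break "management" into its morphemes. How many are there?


Word: "management"
Morphemes: manage / -ment
Each morpheme carries meaning
= 2 morphemes


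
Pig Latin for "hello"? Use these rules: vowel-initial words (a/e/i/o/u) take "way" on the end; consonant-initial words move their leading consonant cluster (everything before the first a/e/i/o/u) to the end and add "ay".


Word: "hello"
Starts with consonant(s) → move to end, add 'ay'
Consonant cluster: "h"
Pig Latin = "ellohay"


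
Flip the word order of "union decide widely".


Original: "union decide widely"
Words (1..n): union | decide | widely
Reversed (n..1): widely | decide | union
Result = "widely decide union"


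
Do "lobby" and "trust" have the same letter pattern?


Pattern of "lobby": [0, 1, 2, 2, 3]
Pattern of "trust": [0, 1, 2, 3, 0]
Patterns do not match
Same pattern = No


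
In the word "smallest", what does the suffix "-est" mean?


Suffix: -est
Example: smallest (small + -est)
Meaning = most


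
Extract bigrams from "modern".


Word: "modern" (length 6)
Number of bigrams = 6 - 2 + 1 = 5
  Position 0: "mo"
  Position 1: "od"
  Position 2: "de"
  Position 3: "er"
  Position 4: "rn"
Bigrams = "mo", "od", "de", "er", "rn"


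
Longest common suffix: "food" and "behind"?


Word 1: "food"
Word 2: "behind"
Comparing from end:
  Pos -1: 'd' == 'd'
  Pos -2: 'o' != 'n' (stop)
LCS = "d" (length 1)


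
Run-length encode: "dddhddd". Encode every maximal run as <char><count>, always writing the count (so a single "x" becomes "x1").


String: "dddhddd"
Scanning for consecutive runs:
  'd' x 3
  'h' x 1
  'd' x 3
RLE = "d3h1d3"


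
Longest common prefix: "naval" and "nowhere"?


Word 1: "naval"
Word 2: "nowhere"
Comparing from start:
  Pos 0: 'n' == 'n'
  Pos 1: 'a' != 'o' (stop)
LCP = "n" (length 1)


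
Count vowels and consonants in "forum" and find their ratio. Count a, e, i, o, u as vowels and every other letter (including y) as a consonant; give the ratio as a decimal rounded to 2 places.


Word: "forum"
Vowels (a,e,i,o,u): 2
Consonants: 3
Ratio = 2/3
= 0.67


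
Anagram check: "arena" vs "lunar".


Word 1: "arena" → sorted: aaenr
Word 2: "lunar" → sorted: alnru
Same letters? aaenr != alnru
Anagram = No


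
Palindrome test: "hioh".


Word: "hioh"
Reversed: "hoih"
Forward == Backward? hioh != hoih
Palindrome = No


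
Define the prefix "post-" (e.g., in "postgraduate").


Prefix: post-
Example: postgraduate = post- + graduate
Meaning = after


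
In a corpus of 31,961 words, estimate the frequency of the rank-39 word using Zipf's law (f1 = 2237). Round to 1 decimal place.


Zipf's law: f(r) = f(1) / r
f(1) = 2237
f(39) = 2237 / 39
= 57.4 occurrences


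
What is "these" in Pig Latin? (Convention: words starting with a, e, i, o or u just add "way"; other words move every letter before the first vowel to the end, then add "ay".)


Word: "these"
Starts with consonant(s) → move to end, add 'ay'
Consonant cluster: "th"
Pig Latin = "esethay"


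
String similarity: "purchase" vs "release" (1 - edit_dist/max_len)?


Word 1: "purchase" (length 8)
Word 2: "release" (length 7)
One optimal edit sequence:
  1. delete 'p'  (+1)
  2. substitute 'u' -> 'r'  (+1)
  3. substitute 'r' -> 'e'  (+1)
  4. substitute 'c' -> 'l'  (+1)
  5. substitute 'h' -> 'e'  (+1)
  6. keep 'a'
  7. keep 's'
  8. keep 'e'
Edit distance = 5
Max length = max(8, 7) = 8
Similarity = 1 - 5/8
= 0.3750


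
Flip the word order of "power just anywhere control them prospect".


Original: "power just anywhere control them prospect"
Words (1..n): power | just | anywhere | control | them | prospect
Reversed (n..1): prospect | them | control | anywhere | just | power
Result = "prospect them control anywhere just power"


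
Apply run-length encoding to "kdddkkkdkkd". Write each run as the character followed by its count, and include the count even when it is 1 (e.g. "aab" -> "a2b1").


String: "kdddkkkdkkd"
Scanning for consecutive runs:
  'k' x 1
  'd' x 3
  'k' x 3
  'd' x 1
  'k' x 2
  'd' x 1
RLE = "k1d3k3d1k2d1"


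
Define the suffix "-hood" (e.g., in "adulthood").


Suffix: -hood
Example: adulthood (adult + -hood)
Meaning = state / condition


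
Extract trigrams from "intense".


Word: "intense" (length 7)
Number of trigrams = 7 - 3 + 1 = 5
  Position 0: "int"
  Position 1: "nte"
  Position 2: "ten"
  Position 3: "ens"
  Position 4: "nse"
Trigrams = "int", "nte", "ten", "ens", "nse"


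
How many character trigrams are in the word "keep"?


Word: "keep" (length 4)
Number of 3-grams = length - 3 + 1 = 4 - 3 + 1
= 2


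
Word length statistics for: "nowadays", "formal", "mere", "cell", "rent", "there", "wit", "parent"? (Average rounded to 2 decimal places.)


Lengths: "nowadays"=8, "formal"=6, "mere"=4, "cell"=4, "rent"=4, "there"=5, "wit"=3, "parent"=6
Sum = 40, Count = 8
Average = 40/8 = 5.00
= avg=5.00, min=3, max=8


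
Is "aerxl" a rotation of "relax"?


Word: "relax", Candidate: "aerxl"
Method: check if candidate is substring of word+word
"relaxrelax" contains "aerxl"? No
Is rotation = No


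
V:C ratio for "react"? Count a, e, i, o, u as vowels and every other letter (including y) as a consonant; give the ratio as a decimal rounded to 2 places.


Word: "react"
Vowels (a,e,i,o,u): 2
Consonants: 3
Ratio = 2/3
= 0.67


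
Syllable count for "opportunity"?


Word: "opportunity"
Syllable breakdown: op | por | tu | ni | ty
Counting: 5 parts
= 5 syllables


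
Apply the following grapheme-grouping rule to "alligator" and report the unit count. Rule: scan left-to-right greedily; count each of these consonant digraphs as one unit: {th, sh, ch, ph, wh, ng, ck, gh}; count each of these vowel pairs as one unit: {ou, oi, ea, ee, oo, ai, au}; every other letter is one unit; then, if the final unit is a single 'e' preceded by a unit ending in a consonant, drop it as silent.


Word: "alligator" (9 letters)
Left-to-right scan:
  [1] 'a' (letter)
  [2] 'l' (letter)
  [3] 'l' (letter)
  [4] 'i' (letter)
  [5] 'g' (letter)
  [6] 'a' (letter)
  [7] 't' (letter)
  [8] 'o' (letter)
  [9] 'r' (letter)
Units from scan: 9
Sound units = 9 units


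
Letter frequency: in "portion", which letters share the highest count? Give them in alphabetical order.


Word: "portion"
Letter counts:
  'i': 1
  'n': 1
  'o': 2
  'p': 1
  'r': 1
  't': 1
Maximum count = 2
Most frequent = 'o' (2 times each)


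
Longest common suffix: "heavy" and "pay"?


Word 1: "heavy"
Word 2: "pay"
Comparing from end:
  Pos -1: 'y' == 'y'
  Pos -2: 'v' != 'a' (stop)
LCS = "y" (length 1)


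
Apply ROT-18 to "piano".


Word: "piano"
Shift: 18
Each letter → (letter + shift) mod 26:
  'p' (15) + 18 = 7 → 'h'
  'i' (8) + 18 = 0 → 'a'
  'a' (0) + 18 = 18 → 's'
  'n' (13) + 18 = 5 → 'f'
  'o' (14) + 18 = 6 → 'g'
Result = "hasfg"


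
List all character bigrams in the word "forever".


Word: "forever" (length 7)
Number of bigrams = 7 - 2 + 1 = 6
  Position 0: "fo"
  Position 1: "or"
  Position 2: "re"
  Position 3: "ev"
  Position 4: "ve"
  Position 5: "er"
Bigrams = "fo", "or", "re", "ev", "ve", "er"


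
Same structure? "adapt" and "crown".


Pattern of "adapt": [0, 1, 0, 2, 3]
Pattern of "crown": [0, 1, 2, 3, 4]
Patterns do not match
Same pattern = No


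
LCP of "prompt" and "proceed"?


Word 1: "prompt"
Word 2: "proceed"
Comparing from start:
  Pos 0: 'p' == 'p'
  Pos 1: 'r' == 'r'
  Pos 2: 'o' == 'o'
  Pos 3: 'm' != 'c' (stop)
LCP = "pro" (length 3)


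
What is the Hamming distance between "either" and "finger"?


Comparing character by character (same length = 6):
  Pos 0: 'e' vs 'f' !=
  Pos 1: 'i' vs 'i' =
  Pos 2: 't' vs 'n' !=
  Pos 3: 'h' vs 'g' !=
  Pos 4: 'e' vs 'e' =
  Pos 5: 'r' vs 'r' =
Hamming distance = 3


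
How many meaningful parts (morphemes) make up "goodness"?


Word: "goodness"
Morphemes: good | -ness
Each morpheme carries meaning
= 2 morphemes


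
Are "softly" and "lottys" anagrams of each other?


Word 1: "softly" → sorted: flosty
Word 2: "lottys" → sorted: lostty
Same letters? flosty != lostty
Anagram = No


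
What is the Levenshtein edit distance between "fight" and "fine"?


Word 1: "fight" (length 5)
Word 2: "fine" (length 4)
One optimal edit sequence (insert/delete/substitute each cost 1):
  1. keep 'f'
  2. keep 'i'
  3. delete 'g'  (+1)
  4. substitute 'h' -> 'n'  (+1)
  5. substitute 't' -> 'e'  (+1)
Total edit operations: 3
Edit distance = 3


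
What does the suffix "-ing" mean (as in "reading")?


Suffix: -ing
As in: reading -> read + -ing
Meaning = present participle


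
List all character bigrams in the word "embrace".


Word: "embrace" (length 7)
Number of bigrams = 7 - 2 + 1 = 6
  Position 0: "em"
  Position 1: "mb"
  Position 2: "br"
  Position 3: "ra"
  Position 4: "ac"
  Position 5: "ce"
Bigrams = "em", "mb", "br", "ra", "ac", "ce"


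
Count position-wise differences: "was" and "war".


Comparing character by character (same length = 3):
  Pos 0: 'w' vs 'w' =
  Pos 1: 'a' vs 'a' =
  Pos 2: 's' vs 'r' !=
Hamming distance = 1


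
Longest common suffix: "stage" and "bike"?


Word 1: "stage"
Word 2: "bike"
Comparing from end:
  Pos -1: 'e' == 'e'
  Pos -2: 'g' != 'k' (stop)
LCS = "e" (length 1)


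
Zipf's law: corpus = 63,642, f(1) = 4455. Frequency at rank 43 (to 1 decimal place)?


Zipf's law: f(r) = f(1) / r
f(1) = 4455
f(43) = 4455 / 43
= 103.6 occurrences


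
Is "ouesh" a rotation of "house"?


Word: "house", Candidate: "ouesh"
Method: check if candidate is substring of word+word
"househouse" contains "ouesh"? No
Is rotation = No


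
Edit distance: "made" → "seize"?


Word 1: "made" (length 4)
Word 2: "seize" (length 5)
One optimal edit sequence (insert/delete/substitute each cost 1):
  1. insert 's'  (+1)
  2. substitute 'm' -> 'e'  (+1)
  3. substitute 'a' -> 'i'  (+1)
  4. substitute 'd' -> 'z'  (+1)
  5. keep 'e'
Total edit operations: 4
Edit distance = 4


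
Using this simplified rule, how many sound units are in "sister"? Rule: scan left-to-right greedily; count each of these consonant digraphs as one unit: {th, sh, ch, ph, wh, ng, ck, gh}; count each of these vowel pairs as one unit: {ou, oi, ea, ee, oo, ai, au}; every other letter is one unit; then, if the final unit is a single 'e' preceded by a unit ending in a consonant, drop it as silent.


Word: "sister" (6 letters)
Left-to-right scan:
  1. 's' (letter)
  2. 'i' (letter)
  3. 's' (letter)
  4. 't' (letter)
  5. 'e' (letter)
  6. 'r' (letter)
Units from scan: 6
Sound units = 6 units


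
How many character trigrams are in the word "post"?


Word: "post" (length 4)
Number of 3-grams = length - 3 + 1 = 4 - 3 + 1
= 2


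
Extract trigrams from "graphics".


Word: "graphics" (length 8)
Number of trigrams = 8 - 3 + 1 = 6
  Position 0: "gra"
  Position 1: "rap"
  Position 2: "aph"
  Position 3: "phi"
  Position 4: "hic"
  Position 5: "ics"
Trigrams = "gra", "rap", "aph", "phi", "hic", "ics"


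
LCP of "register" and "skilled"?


Word 1: "register"
Word 2: "skilled"
Comparing from start:
  Pos 0: 'r' != 's' (stop)
LCP = "" (length 0)


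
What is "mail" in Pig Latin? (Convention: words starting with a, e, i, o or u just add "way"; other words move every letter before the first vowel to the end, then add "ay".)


Word: "mail"
Starts with consonant(s) → move to end, add 'ay'
Consonant cluster: "m"
Pig Latin = "ailmay"


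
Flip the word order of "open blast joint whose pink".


Original: "open blast joint whose pink"
Words (1..n): open | blast | joint | whose | pink
Reversed (n..1): pink | whose | joint | blast | open
Result = "pink whose joint blast open"


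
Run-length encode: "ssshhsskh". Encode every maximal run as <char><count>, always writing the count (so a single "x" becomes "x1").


String: "ssshhsskh"
Scanning for consecutive runs:
  's' x 3
  'h' x 2
  's' x 2
  'k' x 1
  'h' x 1
RLE = "s3h2s2k1h1"


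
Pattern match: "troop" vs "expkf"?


Pattern of "troop": [0, 1, 2, 2, 3]
Pattern of "expkf": [0, 1, 2, 3, 4]
Patterns do not match
Same pattern = No


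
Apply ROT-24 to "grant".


Word: "grant"
Shift: 24
Each letter → (letter + shift) mod 26:
  'g' (6) + 24 = 4 → 'e'
  'r' (17) + 24 = 15 → 'p'
  'a' (0) + 24 = 24 → 'y'
  'n' (13) + 24 = 11 → 'l'
  't' (19) + 24 = 17 → 'r'
Result = "epylr"


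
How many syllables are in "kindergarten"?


Word: "kindergarten"
Syllable breakdown: kin | der | gar | ten
Counting: 4 parts
= 4 syllables


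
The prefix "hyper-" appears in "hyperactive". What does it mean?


Prefix: hyper-
Example: hyperactive (hyper- + active)
Meaning = over / excessive


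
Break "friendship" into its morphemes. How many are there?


Word: "friendship"
Morphemes: friend | -ship
Each morpheme carries meaning
= 2 morphemes


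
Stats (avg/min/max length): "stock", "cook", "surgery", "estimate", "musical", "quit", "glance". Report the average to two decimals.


Lengths: "stock"=5, "cook"=4, "surgery"=7, "estimate"=8, "musical"=7, "quit"=4, "glance"=6
Sum = 41, Count = 7
Average = 41/7 = 5.86
= avg=5.86, min=4, max=8


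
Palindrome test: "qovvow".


Word: "qovvow"
Reversed: "wovvoq"
Forward == Backward? qovvow != wovvoq
Palindrome = No


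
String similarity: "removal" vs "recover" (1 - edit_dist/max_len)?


Word 1: "removal" (length 7)
Word 2: "recover" (length 7)
One optimal edit sequence:
  1. keep 'r'
  2. keep 'e'
  3. substitute 'm' -> 'c'  (+1)
  4. keep 'o'
  5. keep 'v'
  6. substitute 'a' -> 'e'  (+1)
  7. substitute 'l' -> 'r'  (+1)
Edit distance = 3
Max length = max(7, 7) = 7
Similarity = 1 - 3/7
= 0.5714


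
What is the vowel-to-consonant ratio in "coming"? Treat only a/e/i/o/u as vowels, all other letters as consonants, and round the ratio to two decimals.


Word: "coming"
Vowels (a,e,i,o,u): 2
Consonants: 4
Ratio = 2/4
= 0.50


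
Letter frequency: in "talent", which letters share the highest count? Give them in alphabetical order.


Word: "talent"
Letter counts:
  'a': 1
  'e': 1
  'l': 1
  'n': 1
  't': 2
Maximum count = 2
Most frequent = 't' (2 times each)


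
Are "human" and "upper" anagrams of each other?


Word 1: "human" → sorted: ahmnu
Word 2: "upper" → sorted: eppru
Same letters? ahmnu != eppru
Anagram = No


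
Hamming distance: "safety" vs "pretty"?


Comparing character by character (same length = 6):
  Pos 0: 's' vs 'p' !=
  Pos 1: 'a' vs 'r' !=
  Pos 2: 'f' vs 'e' !=
  Pos 3: 'e' vs 't' !=
  Pos 4: 't' vs 't' =
  Pos 5: 'y' vs 'y' =
Hamming distance = 4


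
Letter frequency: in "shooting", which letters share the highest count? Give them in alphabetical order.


Word: "shooting"
Letter counts:
  'g': 1
  'h': 1
  'i': 1
  'n': 1
  'o': 2
  's': 1
  't': 1
Maximum count = 2
Most frequent = 'o' (2 times each)


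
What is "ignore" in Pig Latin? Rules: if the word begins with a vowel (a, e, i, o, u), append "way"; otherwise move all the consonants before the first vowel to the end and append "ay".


Word: "ignore"
Starts with vowel → add 'way'
Pig Latin = "ignoreway"


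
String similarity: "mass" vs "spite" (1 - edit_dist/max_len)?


Word 1: "mass" (length 4)
Word 2: "spite" (length 5)
One optimal edit sequence:
  1. insert 's'  (+1)
  2. substitute 'm' -> 'p'  (+1)
  3. substitute 'a' -> 'i'  (+1)
  4. substitute 's' -> 't'  (+1)
  5. substitute 's' -> 'e'  (+1)
Edit distance = 5
Max length = max(4, 5) = 5
Similarity = 1 - 5/5
= 0.0000


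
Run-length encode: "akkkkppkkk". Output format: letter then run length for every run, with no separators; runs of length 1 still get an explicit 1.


String: "akkkkppkkk"
Scanning for consecutive runs:
  'a' x 1
  'k' x 4
  'p' x 2
  'k' x 3
RLE = "a1k4p2k3"


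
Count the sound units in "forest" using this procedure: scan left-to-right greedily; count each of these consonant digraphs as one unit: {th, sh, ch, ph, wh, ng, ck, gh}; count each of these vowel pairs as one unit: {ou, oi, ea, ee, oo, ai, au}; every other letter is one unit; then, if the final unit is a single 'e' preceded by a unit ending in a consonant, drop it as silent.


Word: "forest" (6 letters)
Left-to-right scan:
  1. 'f' (letter)
  2. 'o' (letter)
  3. 'r' (letter)
  4. 'e' (letter)
  5. 's' (letter)
  6. 't' (letter)
Units from scan: 6
Sound units = 6 units


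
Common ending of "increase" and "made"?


Word 1: "increase"
Word 2: "made"
Comparing from end:
  Pos -1: 'e' == 'e'
  Pos -2: 's' != 'd' (stop)
LCS = "e" (length 1)


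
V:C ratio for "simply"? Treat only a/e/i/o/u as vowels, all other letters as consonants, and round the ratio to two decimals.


Word: "simply"
Vowels (a,e,i,o,u): 1
Consonants: 5
Ratio = 1/5
= 0.20


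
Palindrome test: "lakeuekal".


Word: "lakeuekal"
Reversed: "lakeuekal"
Forward == Backward? lakeuekal == lakeuekal
Palindrome = Yes


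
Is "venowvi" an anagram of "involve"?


Word 1: "involve" → sorted: eilnovv
Word 2: "venowvi" → sorted: einovvw
Same letters? eilnovv != einovvw
Anagram = No


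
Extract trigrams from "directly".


Word: "directly" (length 8)
Number of trigrams = 8 - 3 + 1 = 6
  Position 0: "dir"
  Position 1: "ire"
  Position 2: "rec"
  Position 3: "ect"
  Position 4: "ctl"
  Position 5: "tly"
Trigrams = "dir", "ire", "rec", "ect", "ctl", "tly"


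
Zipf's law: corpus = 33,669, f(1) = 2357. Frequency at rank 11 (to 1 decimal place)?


Zipf's law: f(r) = f(1) / r
f(1) = 2357
f(11) = 2357 / 11
= 214.3 occurrences


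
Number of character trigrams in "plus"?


Word: "plus" (length 4)
Number of 3-grams = length - 3 + 1 = 4 - 3 + 1
= 2


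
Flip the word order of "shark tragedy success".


Original: "shark tragedy success"
Words (1..n): shark | tragedy | success
Reversed (n..1): success | tragedy | shark
Result = "success tragedy shark"


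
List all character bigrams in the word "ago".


Word: "ago" (length 3)
Number of bigrams = 3 - 2 + 1 = 2
  Position 0: "ag"
  Position 1: "go"
Bigrams = "ag", "go"


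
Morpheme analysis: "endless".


Word: "endless"
Morphemes: end / -less
Each morpheme carries meaning
= 2 morphemes


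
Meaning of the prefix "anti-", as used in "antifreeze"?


Prefix: anti-
As in: antifreeze -> anti- + freeze
Meaning = against


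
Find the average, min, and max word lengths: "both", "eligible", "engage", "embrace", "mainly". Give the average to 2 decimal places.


Lengths: "both"=4, "eligible"=8, "engage"=6, "embrace"=7, "mainly"=6
Sum = 31, Count = 5
Average = 31/5 = 6.20
= avg=6.20, min=4, max=8


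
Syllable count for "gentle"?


Word: "gentle"
Syllable breakdown: gen · tle
Counting: 2 parts
= 2 syllables


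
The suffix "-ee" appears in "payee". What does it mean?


Suffix: -ee
As in: payee -> pay + -ee
Meaning = one who receives


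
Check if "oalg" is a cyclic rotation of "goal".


Word: "goal", Candidate: "oalg"
Method: check if candidate is substring of word+word
"goalgoal" contains "oalg"? Yes
Is rotation = Yes


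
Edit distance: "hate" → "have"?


Word 1: "hate" (length 4)
Word 2: "have" (length 4)
One optimal edit sequence (insert/delete/substitute each cost 1):
  1. keep 'h'
  2. keep 'a'
  3. substitute 't' -> 'v'  (+1)
  4. keep 'e'
Total edit operations: 1
Edit distance = 1


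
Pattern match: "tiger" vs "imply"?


Pattern of "tiger": [0, 1, 2, 3, 4]
Pattern of "imply": [0, 1, 2, 3, 4]
Patterns match
Same pattern = Yes


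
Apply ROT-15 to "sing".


Word: "sing"
Shift: 15
Each letter → (letter + shift) mod 26:
  's' (18) + 15 = 7 → 'h'
  'i' (8) + 15 = 23 → 'x'
  'n' (13) + 15 = 2 → 'c'
  'g' (6) + 15 = 21 → 'v'
Result = "hxcv"


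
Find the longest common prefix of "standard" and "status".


Word 1: "standard"
Word 2: "status"
Comparing from start:
  Pos 0: 's' == 's'
  Pos 1: 't' == 't'
  Pos 2: 'a' == 'a'
  Pos 3: 'n' != 't' (stop)
LCP = "sta" (length 3)


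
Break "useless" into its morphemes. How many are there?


Word: "useless"
Morphemes: use + -less
Each morpheme carries meaning
= 2 morphemes


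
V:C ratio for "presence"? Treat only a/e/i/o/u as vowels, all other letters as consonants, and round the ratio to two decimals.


Word: "presence"
Vowels (a,e,i,o,u): 3
Consonants: 5
Ratio = 3/5
= 0.60


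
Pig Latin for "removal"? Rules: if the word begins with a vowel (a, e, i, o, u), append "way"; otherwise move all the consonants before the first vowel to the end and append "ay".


Word: "removal"
Starts with consonant(s) → move to end, add 'ay'
Consonant cluster: "r"
Pig Latin = "emovalray"


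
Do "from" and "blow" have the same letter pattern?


Pattern of "from": [0, 1, 2, 3]
Pattern of "blow": [0, 1, 2, 3]
Patterns match
Same pattern = Yes


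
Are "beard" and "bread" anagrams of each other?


Word 1: "beard" → sorted: abder
Word 2: "bread" → sorted: abder
Same letters? abder == abder
Anagram = Yes


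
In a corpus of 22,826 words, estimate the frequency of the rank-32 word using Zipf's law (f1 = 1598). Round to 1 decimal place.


Zipf's law: f(r) = f(1) / r
f(1) = 1598
f(32) = 1598 / 32
= 49.9 occurrences


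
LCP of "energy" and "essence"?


Word 1: "energy"
Word 2: "essence"
Comparing from start:
  Pos 0: 'e' == 'e'
  Pos 1: 'n' != 's' (stop)
LCP = "e" (length 1)


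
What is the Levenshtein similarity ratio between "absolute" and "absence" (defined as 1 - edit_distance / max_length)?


Word 1: "absolute" (length 8)
Word 2: "absence" (length 7)
One optimal edit sequence:
  1. keep 'a'
  2. keep 'b'
  3. keep 's'
  4. delete 'o'  (+1)
  5. substitute 'l' -> 'e'  (+1)
  6. substitute 'u' -> 'n'  (+1)
  7. substitute 't' -> 'c'  (+1)
  8. keep 'e'
Edit distance = 4
Max length = max(8, 7) = 8
Similarity = 1 - 4/8
= 0.5000


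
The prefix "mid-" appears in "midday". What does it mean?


Prefix: mid-
Example: midday = mid- + day
Meaning = middle


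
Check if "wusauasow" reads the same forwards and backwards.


Word: "wusauasow"
Reversed: "wosauasuw"
Forward == Backward? wusauasow != wosauasuw
Palindrome = No


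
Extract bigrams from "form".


Word: "form" (length 4)
Number of bigrams = 4 - 2 + 1 = 3
  Position 0: "fo"
  Position 1: "or"
  Position 2: "rm"
Bigrams = "fo", "or", "rm"


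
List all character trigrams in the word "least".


Word: "least" (length 5)
Number of trigrams = 5 - 3 + 1 = 3
  Position 0: "lea"
  Position 1: "eas"
  Position 2: "ast"
Trigrams = "lea", "eas", "ast"


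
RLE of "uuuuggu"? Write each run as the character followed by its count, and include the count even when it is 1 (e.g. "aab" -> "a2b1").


String: "uuuuggu"
Scanning for consecutive runs:
  'u' x 4
  'g' x 2
  'u' x 1
RLE = "u4g2u1"


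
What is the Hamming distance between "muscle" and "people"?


Comparing character by character (same length = 6):
  Pos 0: 'm' vs 'p' !=
  Pos 1: 'u' vs 'e' !=
  Pos 2: 's' vs 'o' !=
  Pos 3: 'c' vs 'p' !=
  Pos 4: 'l' vs 'l' =
  Pos 5: 'e' vs 'e' =
Hamming distance = 4


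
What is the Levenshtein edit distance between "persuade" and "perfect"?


Word 1: "persuade" (length 8)
Word 2: "perfect" (length 7)
One optimal edit sequence (insert/delete/substitute each cost 1):
  1. keep 'p'
  2. keep 'e'
  3. keep 'r'
  4. delete 's'  (+1)
  5. substitute 'u' -> 'f'  (+1)
  6. substitute 'a' -> 'e'  (+1)
  7. substitute 'd' -> 'c'  (+1)
  8. substitute 'e' -> 't'  (+1)
Total edit operations: 5
Edit distance = 5


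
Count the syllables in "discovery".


Word: "discovery"
Syllable breakdown: dis-cov-er-y
Counting: 4 parts
= 4 syllables


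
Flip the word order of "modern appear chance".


Original: "modern appear chance"
Words (1..n): modern | appear | chance
Reversed (n..1): chance | appear | modern
Result = "chance appear modern"


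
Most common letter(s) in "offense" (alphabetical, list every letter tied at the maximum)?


Word: "offense"
Letter counts:
  'e': 2
  'f': 2
  'n': 1
  'o': 1
  's': 1
Maximum count = 2
Most frequent = 'e', 'f' (2 times each)


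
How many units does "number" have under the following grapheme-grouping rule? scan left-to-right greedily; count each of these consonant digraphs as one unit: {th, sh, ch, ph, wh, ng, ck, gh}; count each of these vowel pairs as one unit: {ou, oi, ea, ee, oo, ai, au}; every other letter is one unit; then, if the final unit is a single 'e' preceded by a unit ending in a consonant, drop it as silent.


Word: "number" (6 letters)
Left-to-right scan:
  (1) 'n' (letter)
  (2) 'u' (letter)
  (3) 'm' (letter)
  (4) 'b' (letter)
  (5) 'e' (letter)
  (6) 'r' (letter)
Units from scan: 6
Sound units = 6 units


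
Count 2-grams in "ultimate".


Word: "ultimate" (length 8)
Number of 2-grams = length - 2 + 1 = 8 - 2 + 1
= 7


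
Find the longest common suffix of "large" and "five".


Word 1: "large"
Word 2: "five"
Comparing from end:
  Pos -1: 'e' == 'e'
  Pos -2: 'g' != 'v' (stop)
LCS = "e" (length 1)


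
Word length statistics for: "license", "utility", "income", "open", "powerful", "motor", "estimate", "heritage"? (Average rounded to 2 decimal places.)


Lengths: "license"=7, "utility"=7, "income"=6, "open"=4, "powerful"=8, "motor"=5, "estimate"=8, "heritage"=8
Sum = 53, Count = 8
Average = 53/8 = 6.63
= avg=6.63, min=4, max=8


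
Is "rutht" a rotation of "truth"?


Word: "truth", Candidate: "rutht"
Method: check if candidate is substring of word+word
"truthtruth" contains "rutht"? Yes
Is rotation = Yes


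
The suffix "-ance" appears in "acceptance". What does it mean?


Suffix: -ance
Example: acceptance = accept + -ance
Meaning = state of


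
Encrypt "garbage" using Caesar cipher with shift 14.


Word: "garbage"
Shift: 14
Each letter → (letter + shift) mod 26:
  'g' (6) + 14 = 20 → 'u'
  'a' (0) + 14 = 14 → 'o'
  'r' (17) + 14 = 5 → 'f'
  'b' (1) + 14 = 15 → 'p'
  'a' (0) + 14 = 14 → 'o'
  'g' (6) + 14 = 20 → 'u'
  'e' (4) + 14 = 18 → 's'
Result = "uofpous"


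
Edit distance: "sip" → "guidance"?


Word 1: "sip" (length 3)
Word 2: "guidance" (length 8)
One optimal edit sequence (insert/delete/substitute each cost 1):
  1. insert 'g'  (+1)
  2. substitute 's' -> 'u'  (+1)
  3. keep 'i'
  4. insert 'd'  (+1)
  5. insert 'a'  (+1)
  6. insert 'n'  (+1)
  7. insert 'c'  (+1)
  8. substitute 'p' -> 'e'  (+1)
Total edit operations: 7
Edit distance = 7


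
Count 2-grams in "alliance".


Word: "alliance" (length 8)
Number of 2-grams = length - 2 + 1 = 8 - 2 + 1
= 7


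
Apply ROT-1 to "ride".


Word: "ride"
Shift: 1
Each letter → (letter + shift) mod 26:
  'r' (17) + 1 = 18 → 's'
  'i' (8) + 1 = 9 → 'j'
  'd' (3) + 1 = 4 → 'e'
  'e' (4) + 1 = 5 → 'f'
Result = "sjef"


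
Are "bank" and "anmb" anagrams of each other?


Word 1: "bank" → sorted: abkn
Word 2: "anmb" → sorted: abmn
Same letters? abkn != abmn
Anagram = No


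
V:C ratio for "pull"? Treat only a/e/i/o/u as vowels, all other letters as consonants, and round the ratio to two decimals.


Word: "pull"
Vowels (a,e,i,o,u): 1
Consonants: 3
Ratio = 1/3
= 0.33


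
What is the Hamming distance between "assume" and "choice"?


Comparing character by character (same length = 6):
  Pos 0: 'a' vs 'c' !=
  Pos 1: 's' vs 'h' !=
  Pos 2: 's' vs 'o' !=
  Pos 3: 'u' vs 'i' !=
  Pos 4: 'm' vs 'c' !=
  Pos 5: 'e' vs 'e' =
Hamming distance = 5


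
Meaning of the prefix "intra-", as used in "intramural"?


Prefix: intra-
Example: intramural (intra- + mural)
Meaning = within


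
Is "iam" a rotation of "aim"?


Word: "aim", Candidate: "iam"
Method: check if candidate is substring of word+word
"aimaim" contains "iam"? No
Is rotation = No


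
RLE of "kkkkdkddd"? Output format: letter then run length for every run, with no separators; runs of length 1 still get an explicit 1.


String: "kkkkdkddd"
Scanning for consecutive runs:
  'k' x 4
  'd' x 1
  'k' x 1
  'd' x 3
RLE = "k4d1k1d3"


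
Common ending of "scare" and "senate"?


Word 1: "scare"
Word 2: "senate"
Comparing from end:
  Pos -1: 'e' == 'e'
  Pos -2: 'r' != 't' (stop)
LCS = "e" (length 1)


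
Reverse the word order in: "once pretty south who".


Original: "once pretty south who"
Words (1..n): once | pretty | south | who
Reversed (n..1): who | south | pretty | once
Result = "who south pretty once"


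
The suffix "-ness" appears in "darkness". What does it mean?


Suffix: -ness
Example: darkness (dark + -ness)
Meaning = state of being


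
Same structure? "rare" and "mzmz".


Pattern of "rare": [0, 1, 0, 2]
Pattern of "mzmz": [0, 1, 0, 1]
Patterns do not match
Same pattern = No


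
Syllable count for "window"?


Word: "window"
Syllable breakdown: win-dow
Counting: 2 parts
= 2 syllables


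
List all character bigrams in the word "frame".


Word: "frame" (length 5)
Number of bigrams = 5 - 2 + 1 = 4
  Position 0: "fr"
  Position 1: "ra"
  Position 2: "am"
  Position 3: "me"
Bigrams = "fr", "ra", "am", "me"
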